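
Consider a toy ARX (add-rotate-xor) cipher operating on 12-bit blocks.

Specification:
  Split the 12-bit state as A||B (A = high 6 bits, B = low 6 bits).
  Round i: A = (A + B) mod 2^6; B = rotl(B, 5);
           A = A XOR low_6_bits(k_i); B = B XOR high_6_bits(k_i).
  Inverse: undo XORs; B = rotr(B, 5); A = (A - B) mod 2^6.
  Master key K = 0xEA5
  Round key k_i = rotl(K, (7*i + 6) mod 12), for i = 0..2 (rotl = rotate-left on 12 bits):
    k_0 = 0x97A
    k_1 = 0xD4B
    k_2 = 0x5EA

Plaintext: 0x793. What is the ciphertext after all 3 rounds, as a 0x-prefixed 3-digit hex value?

s_0 = plaintext = 0x793
s_1 = Round(s_0, k_0) = 0x2CC
s_2 = Round(s_1, k_1) = 0x733
s_3 = Round(s_2, k_2) = 0x96E

0x96E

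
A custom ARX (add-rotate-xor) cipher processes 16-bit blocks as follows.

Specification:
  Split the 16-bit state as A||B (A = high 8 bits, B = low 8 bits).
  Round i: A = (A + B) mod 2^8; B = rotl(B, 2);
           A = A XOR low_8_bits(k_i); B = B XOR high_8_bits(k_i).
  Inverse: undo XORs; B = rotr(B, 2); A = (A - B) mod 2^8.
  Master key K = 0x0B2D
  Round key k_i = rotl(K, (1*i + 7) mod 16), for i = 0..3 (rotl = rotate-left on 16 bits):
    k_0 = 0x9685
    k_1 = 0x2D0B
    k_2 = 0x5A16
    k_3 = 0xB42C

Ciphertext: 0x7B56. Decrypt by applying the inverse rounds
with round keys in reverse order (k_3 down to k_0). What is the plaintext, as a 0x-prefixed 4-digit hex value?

0xF4FC

s_0 = ciphertext = 0x7B56
s_1 = InvRound(s_0, k_3) = 0x9FB8
s_2 = InvRound(s_1, k_2) = 0xD1B8
s_3 = InvRound(s_2, k_1) = 0x7565
s_4 = InvRound(s_3, k_0) = 0xF4FC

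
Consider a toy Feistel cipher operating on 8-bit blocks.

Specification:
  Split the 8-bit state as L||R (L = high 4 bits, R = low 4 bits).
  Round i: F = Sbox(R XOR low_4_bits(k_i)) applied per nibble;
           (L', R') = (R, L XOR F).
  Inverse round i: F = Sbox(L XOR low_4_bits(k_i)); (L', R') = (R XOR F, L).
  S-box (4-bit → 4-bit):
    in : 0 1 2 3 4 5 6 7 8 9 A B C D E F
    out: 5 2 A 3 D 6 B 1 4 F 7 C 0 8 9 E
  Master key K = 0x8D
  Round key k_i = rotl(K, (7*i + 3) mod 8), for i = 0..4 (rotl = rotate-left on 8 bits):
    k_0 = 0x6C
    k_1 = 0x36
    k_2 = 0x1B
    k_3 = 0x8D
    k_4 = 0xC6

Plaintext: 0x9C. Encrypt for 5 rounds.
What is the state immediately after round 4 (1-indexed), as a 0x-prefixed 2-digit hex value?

s_0 = plaintext = 0x9C
s_1 = Round(s_0, k_0) = 0xCC
s_2 = Round(s_1, k_1) = 0xCB
s_3 = Round(s_2, k_2) = 0xB9
s_4 = Round(s_3, k_3) = 0x96
s_5 = Round(s_4, k_4) = 0x6C

0x96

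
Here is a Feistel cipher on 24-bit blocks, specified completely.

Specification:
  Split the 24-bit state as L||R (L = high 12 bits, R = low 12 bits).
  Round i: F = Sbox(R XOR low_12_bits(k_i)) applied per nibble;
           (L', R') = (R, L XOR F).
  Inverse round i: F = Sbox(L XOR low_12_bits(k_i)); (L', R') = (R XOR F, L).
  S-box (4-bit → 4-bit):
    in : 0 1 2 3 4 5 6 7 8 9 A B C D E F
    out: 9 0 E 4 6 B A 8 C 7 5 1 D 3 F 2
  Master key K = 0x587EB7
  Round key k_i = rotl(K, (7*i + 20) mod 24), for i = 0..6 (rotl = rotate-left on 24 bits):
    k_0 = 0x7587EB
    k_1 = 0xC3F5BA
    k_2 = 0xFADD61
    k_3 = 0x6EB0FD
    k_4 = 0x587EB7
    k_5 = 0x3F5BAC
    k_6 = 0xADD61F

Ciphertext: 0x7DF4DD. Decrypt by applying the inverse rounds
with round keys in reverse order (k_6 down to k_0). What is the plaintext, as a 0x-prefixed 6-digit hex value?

0x30E8A1

s_0 = ciphertext = 0x7DF4DD
s_1 = InvRound(s_0, k_6) = 0x4047DF
s_2 = InvRound(s_1, k_5) = 0x583404
s_3 = InvRound(s_2, k_4) = 0x542583
s_4 = InvRound(s_3, k_3) = 0xE91542
s_5 = InvRound(s_4, k_2) = 0x16BE91
s_6 = InvRound(s_5, k_1) = 0x8A116B
s_7 = InvRound(s_6, k_0) = 0x30E8A1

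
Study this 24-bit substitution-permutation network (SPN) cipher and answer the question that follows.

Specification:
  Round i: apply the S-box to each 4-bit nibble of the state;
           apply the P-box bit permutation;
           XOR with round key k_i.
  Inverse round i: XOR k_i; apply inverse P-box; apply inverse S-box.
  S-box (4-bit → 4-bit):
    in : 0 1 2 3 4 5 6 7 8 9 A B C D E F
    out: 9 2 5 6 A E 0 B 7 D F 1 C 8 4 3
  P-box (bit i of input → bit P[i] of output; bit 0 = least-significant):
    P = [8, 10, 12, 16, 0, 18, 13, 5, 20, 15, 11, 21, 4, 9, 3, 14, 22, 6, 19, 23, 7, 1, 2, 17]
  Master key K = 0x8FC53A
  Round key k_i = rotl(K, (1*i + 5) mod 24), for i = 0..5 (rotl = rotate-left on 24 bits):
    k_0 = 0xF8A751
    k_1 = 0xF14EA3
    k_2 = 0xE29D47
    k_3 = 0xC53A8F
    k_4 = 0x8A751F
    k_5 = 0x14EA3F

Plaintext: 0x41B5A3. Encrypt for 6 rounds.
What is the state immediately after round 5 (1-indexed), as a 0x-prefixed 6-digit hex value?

s_0 = plaintext = 0x41B5A3
s_1 = Round(s_0, k_0) = 0xDE1B22
s_2 = Round(s_1, k_1) = 0xEB7DA2
s_3 = Round(s_2, k_2) = 0x86EE72
s_4 = Round(s_3, k_3) = 0xC12320
s_5 = Round(s_4, k_4) = 0x89DC42
s_6 = Round(s_5, k_5) = 0xF8B399

0x89DC42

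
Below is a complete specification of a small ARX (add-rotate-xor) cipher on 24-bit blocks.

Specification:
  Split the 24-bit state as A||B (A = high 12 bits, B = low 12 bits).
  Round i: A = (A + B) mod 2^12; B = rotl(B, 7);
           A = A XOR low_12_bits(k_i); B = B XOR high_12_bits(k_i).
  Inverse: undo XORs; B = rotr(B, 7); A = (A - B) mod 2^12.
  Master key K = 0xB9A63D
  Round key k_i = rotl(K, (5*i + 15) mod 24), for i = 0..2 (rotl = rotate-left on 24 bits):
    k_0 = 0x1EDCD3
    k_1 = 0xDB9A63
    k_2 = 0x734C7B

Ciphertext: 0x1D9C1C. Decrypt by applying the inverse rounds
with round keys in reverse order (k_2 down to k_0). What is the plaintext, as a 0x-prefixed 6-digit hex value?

0xCA5388

s_0 = ciphertext = 0x1D9C1C
s_1 = InvRound(s_0, k_2) = 0x88C516
s_2 = InvRound(s_1, k_1) = 0xCFE5F1
s_3 = InvRound(s_2, k_0) = 0xCA5388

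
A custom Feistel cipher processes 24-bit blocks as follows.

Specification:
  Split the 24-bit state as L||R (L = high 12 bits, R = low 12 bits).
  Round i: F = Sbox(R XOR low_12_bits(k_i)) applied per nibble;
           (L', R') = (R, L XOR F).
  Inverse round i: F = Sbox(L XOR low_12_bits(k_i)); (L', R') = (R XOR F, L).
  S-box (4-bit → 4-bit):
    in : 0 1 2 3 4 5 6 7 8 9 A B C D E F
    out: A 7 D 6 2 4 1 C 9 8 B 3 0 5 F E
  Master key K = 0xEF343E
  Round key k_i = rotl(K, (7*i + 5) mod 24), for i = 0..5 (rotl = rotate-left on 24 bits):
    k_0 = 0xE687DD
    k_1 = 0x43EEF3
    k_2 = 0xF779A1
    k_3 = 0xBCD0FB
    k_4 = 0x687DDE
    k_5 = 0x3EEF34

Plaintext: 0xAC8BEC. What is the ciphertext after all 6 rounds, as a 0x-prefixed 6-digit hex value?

0xF8E970

s_0 = plaintext = 0xAC8BEC
s_1 = Round(s_0, k_0) = 0xBECAAF
s_2 = Round(s_1, k_1) = 0xAAF9AC
s_3 = Round(s_2, k_2) = 0x9AC00A
s_4 = Round(s_3, k_3) = 0x00A34B
s_5 = Round(s_4, k_4) = 0x34BF8E
s_6 = Round(s_5, k_5) = 0xF8E970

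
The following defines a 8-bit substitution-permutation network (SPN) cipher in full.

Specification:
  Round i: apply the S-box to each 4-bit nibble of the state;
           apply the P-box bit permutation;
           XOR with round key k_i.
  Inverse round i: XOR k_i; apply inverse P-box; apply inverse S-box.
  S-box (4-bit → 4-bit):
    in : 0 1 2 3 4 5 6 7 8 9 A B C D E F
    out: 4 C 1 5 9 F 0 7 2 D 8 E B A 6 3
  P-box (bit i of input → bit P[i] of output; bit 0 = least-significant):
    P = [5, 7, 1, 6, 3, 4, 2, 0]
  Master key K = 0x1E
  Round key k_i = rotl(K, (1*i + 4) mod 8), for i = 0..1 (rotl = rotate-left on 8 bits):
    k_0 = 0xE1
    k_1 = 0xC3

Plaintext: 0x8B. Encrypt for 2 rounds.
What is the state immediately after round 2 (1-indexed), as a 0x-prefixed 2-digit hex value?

0xED

s_0 = plaintext = 0x8B
s_1 = Round(s_0, k_0) = 0x33
s_2 = Round(s_1, k_1) = 0xED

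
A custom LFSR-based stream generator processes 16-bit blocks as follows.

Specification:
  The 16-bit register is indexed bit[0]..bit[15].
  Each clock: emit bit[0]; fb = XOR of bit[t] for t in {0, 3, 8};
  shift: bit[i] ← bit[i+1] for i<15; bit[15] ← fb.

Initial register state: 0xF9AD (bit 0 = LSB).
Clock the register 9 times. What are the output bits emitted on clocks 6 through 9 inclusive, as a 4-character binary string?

1011

reg_0 = 0xF9AD
clock 1: out=1, reg = 0xFCD6
clock 2: out=0, reg = 0x7E6B
clock 3: out=1, reg = 0x3F35
clock 4: out=1, reg = 0x1F9A
clock 5: out=0, reg = 0x0FCD
clock 6: out=1, reg = 0x87E6
clock 7: out=0, reg = 0xC3F3
clock 8: out=1, reg = 0x61F9
clock 9: out=1, reg = 0xB0FC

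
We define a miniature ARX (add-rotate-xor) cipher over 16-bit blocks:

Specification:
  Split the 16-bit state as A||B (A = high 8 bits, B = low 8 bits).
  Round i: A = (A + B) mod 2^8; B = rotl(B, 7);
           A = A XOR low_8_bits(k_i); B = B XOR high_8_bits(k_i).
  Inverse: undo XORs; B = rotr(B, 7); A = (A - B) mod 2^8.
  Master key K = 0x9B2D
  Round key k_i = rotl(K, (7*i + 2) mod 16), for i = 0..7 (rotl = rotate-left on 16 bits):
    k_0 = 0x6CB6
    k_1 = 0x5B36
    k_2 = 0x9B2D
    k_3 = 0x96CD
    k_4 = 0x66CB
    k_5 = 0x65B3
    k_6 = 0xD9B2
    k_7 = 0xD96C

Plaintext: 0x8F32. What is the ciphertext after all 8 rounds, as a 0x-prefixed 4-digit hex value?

s_0 = plaintext = 0x8F32
s_1 = Round(s_0, k_0) = 0x7775
s_2 = Round(s_1, k_1) = 0xDAE1
s_3 = Round(s_2, k_2) = 0x966B
s_4 = Round(s_3, k_3) = 0xCC23
s_5 = Round(s_4, k_4) = 0x24F7
s_6 = Round(s_5, k_5) = 0xA89E
s_7 = Round(s_6, k_6) = 0xF496
s_8 = Round(s_7, k_7) = 0xE692

0xE692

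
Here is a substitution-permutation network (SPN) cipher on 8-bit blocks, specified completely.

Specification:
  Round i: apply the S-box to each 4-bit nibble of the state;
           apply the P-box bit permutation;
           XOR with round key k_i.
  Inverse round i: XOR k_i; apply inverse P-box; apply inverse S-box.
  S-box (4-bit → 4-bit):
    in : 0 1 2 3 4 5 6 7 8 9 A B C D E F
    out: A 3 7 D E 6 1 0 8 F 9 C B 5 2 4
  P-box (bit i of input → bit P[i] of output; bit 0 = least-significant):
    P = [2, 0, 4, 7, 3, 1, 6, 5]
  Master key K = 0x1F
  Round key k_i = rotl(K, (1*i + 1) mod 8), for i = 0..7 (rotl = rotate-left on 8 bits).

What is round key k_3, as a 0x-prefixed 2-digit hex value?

K = 0x1F
k_0 = rotl(K, (1*0+1) mod 8) = rotl(K, 1) = 0x3E
k_1 = rotl(K, (1*1+1) mod 8) = rotl(K, 2) = 0x7C
k_2 = rotl(K, (1*2+1) mod 8) = rotl(K, 3) = 0xF8
k_3 = rotl(K, (1*3+1) mod 8) = rotl(K, 4) = 0xF1

0xF1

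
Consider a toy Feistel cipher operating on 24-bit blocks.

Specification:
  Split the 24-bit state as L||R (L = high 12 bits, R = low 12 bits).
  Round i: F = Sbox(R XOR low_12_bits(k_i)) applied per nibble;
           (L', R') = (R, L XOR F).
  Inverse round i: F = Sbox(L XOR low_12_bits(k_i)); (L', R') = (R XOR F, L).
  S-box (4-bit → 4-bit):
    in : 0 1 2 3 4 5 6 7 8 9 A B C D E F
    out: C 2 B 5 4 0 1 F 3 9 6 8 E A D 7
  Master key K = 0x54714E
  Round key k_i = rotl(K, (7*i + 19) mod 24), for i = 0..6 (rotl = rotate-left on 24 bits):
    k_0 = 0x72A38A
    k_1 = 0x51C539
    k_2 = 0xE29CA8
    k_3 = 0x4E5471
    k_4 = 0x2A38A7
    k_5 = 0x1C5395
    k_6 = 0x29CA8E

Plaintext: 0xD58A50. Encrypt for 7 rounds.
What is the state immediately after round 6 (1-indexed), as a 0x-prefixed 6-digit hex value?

0x42535F

s_0 = plaintext = 0xD58A50
s_1 = Round(s_0, k_0) = 0xA504FE
s_2 = Round(s_1, k_1) = 0x4FE8BF
s_3 = Round(s_2, k_2) = 0x8BF0D1
s_4 = Round(s_3, k_3) = 0x0D1CD3
s_5 = Round(s_4, k_4) = 0xCD3425
s_6 = Round(s_5, k_5) = 0x42535F
s_7 = Round(s_6, k_6) = 0x35FD87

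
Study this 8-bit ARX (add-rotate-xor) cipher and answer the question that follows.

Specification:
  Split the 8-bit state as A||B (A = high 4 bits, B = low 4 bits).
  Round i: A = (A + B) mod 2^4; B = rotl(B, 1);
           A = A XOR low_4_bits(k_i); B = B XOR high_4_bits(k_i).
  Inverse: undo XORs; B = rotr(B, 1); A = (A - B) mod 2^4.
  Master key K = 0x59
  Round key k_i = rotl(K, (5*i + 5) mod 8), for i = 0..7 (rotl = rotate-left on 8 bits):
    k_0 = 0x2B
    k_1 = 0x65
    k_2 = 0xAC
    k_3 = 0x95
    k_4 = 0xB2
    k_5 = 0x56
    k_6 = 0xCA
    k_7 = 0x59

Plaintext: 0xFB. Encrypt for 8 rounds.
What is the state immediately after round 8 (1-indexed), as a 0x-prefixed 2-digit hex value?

0x5B

s_0 = plaintext = 0xFB
s_1 = Round(s_0, k_0) = 0x15
s_2 = Round(s_1, k_1) = 0x3C
s_3 = Round(s_2, k_2) = 0x33
s_4 = Round(s_3, k_3) = 0x3F
s_5 = Round(s_4, k_4) = 0x04
s_6 = Round(s_5, k_5) = 0x2D
s_7 = Round(s_6, k_6) = 0x57
s_8 = Round(s_7, k_7) = 0x5B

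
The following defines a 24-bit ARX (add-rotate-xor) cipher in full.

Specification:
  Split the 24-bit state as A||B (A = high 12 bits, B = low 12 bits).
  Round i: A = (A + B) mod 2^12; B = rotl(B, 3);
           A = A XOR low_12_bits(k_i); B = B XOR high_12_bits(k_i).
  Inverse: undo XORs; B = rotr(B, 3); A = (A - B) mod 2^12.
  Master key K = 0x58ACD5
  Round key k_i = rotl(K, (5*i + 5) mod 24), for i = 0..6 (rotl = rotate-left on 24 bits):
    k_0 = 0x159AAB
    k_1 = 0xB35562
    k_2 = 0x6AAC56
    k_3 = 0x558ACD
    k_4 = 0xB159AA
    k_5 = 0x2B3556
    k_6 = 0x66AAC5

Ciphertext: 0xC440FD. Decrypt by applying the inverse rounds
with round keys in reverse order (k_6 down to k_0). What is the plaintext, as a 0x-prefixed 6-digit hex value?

s_0 = ciphertext = 0xC440FD
s_1 = InvRound(s_0, k_6) = 0x7AFED2
s_2 = InvRound(s_1, k_5) = 0xF6D38C
s_3 = InvRound(s_2, k_4) = 0x3B4313
s_4 = InvRound(s_3, k_3) = 0x2B06C9
s_5 = InvRound(s_4, k_2) = 0x8DA60C
s_6 = InvRound(s_5, k_1) = 0xA113A7
s_7 = InvRound(s_6, k_0) = 0x45BC5F

0x45BC5F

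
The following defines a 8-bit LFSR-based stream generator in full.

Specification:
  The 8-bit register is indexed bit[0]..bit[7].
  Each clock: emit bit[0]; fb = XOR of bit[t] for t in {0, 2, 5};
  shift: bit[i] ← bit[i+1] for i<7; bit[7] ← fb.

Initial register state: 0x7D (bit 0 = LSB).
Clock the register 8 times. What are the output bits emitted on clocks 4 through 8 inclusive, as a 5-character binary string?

11110

reg_0 = 0x7D
clock 1: out=1, reg = 0xBE
clock 2: out=0, reg = 0x5F
clock 3: out=1, reg = 0x2F
clock 4: out=1, reg = 0x97
clock 5: out=1, reg = 0x4B
clock 6: out=1, reg = 0xA5
clock 7: out=1, reg = 0xD2
clock 8: out=0, reg = 0x69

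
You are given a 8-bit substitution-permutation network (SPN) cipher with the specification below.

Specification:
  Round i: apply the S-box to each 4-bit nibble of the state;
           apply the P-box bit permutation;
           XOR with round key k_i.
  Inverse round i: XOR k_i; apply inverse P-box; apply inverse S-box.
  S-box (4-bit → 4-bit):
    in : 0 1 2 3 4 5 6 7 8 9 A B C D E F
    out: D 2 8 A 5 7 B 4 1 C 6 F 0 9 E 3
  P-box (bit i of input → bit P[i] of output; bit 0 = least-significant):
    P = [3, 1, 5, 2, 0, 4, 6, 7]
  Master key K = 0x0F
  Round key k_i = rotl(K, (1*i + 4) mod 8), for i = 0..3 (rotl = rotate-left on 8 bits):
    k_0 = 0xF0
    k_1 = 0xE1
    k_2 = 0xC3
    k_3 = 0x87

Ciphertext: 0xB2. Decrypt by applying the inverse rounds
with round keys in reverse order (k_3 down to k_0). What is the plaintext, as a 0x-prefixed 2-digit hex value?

s_0 = ciphertext = 0xB2
s_1 = InvRound(s_0, k_3) = 0xF9
s_2 = InvRound(s_1, k_2) = 0x15
s_3 = InvRound(s_2, k_1) = 0xE9
s_4 = InvRound(s_3, k_0) = 0xF8

0xF8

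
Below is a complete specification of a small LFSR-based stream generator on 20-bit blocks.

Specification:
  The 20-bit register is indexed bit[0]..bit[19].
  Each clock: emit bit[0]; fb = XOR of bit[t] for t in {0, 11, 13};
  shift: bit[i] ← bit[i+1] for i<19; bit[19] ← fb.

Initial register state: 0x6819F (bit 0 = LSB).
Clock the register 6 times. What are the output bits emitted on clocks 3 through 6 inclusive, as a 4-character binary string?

1110

reg_0 = 0x6819F
clock 1: out=1, reg = 0xB40CF
clock 2: out=1, reg = 0xDA067
clock 3: out=1, reg = 0x6D033
clock 4: out=1, reg = 0xB6819
clock 5: out=1, reg = 0xDB40C
clock 6: out=0, reg = 0xEDA06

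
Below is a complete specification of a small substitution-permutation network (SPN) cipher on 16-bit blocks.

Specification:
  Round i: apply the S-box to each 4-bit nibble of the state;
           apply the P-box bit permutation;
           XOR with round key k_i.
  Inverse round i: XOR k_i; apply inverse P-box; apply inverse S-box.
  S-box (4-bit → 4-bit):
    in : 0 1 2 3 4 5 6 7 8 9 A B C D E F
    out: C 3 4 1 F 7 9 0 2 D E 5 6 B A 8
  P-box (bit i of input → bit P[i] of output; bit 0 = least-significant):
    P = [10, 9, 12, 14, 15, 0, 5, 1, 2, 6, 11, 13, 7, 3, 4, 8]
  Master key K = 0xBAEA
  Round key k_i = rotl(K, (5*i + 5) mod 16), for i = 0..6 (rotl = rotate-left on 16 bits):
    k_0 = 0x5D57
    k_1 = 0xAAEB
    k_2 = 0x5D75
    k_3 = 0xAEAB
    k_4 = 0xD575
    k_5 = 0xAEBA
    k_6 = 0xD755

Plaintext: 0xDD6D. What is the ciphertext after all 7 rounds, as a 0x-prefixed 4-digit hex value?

s_0 = plaintext = 0xDD6D
s_1 = Round(s_0, k_0) = 0xBA99
s_2 = Round(s_1, k_1) = 0x5619
s_3 = Round(s_2, k_2) = 0xA9E8
s_4 = Round(s_3, k_3) = 0x85B4
s_5 = Round(s_4, k_4) = 0x0B19
s_6 = Round(s_5, k_5) = 0x73AF
s_7 = Round(s_6, k_6) = 0x9772

0x9772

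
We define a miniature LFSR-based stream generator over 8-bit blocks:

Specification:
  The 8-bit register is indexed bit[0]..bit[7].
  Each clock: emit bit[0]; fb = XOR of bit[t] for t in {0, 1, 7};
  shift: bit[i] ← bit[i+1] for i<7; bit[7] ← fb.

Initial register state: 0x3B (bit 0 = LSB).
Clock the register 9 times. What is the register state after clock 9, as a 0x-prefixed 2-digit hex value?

0x71

reg_0 = 0x3B
clock 1: out=1, reg = 0x1D
clock 2: out=1, reg = 0x8E
clock 3: out=0, reg = 0x47
clock 4: out=1, reg = 0x23
clock 5: out=1, reg = 0x11
clock 6: out=1, reg = 0x88
clock 7: out=0, reg = 0xC4
clock 8: out=0, reg = 0xE2
clock 9: out=0, reg = 0x71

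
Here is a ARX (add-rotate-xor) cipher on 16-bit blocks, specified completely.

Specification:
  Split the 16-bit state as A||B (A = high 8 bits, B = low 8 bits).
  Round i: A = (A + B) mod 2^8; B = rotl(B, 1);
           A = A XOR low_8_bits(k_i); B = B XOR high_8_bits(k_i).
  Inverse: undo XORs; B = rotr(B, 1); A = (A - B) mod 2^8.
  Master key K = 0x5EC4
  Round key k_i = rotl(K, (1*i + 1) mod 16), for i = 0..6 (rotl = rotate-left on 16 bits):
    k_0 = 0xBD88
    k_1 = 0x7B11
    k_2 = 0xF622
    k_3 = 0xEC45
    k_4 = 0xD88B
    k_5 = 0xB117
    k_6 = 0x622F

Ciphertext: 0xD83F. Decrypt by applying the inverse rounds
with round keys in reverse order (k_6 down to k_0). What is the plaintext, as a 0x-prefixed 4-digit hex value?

s_0 = ciphertext = 0xD83F
s_1 = InvRound(s_0, k_6) = 0x49AE
s_2 = InvRound(s_1, k_5) = 0xCF8F
s_3 = InvRound(s_2, k_4) = 0x99AB
s_4 = InvRound(s_3, k_3) = 0x39A3
s_5 = InvRound(s_4, k_2) = 0x71AA
s_6 = InvRound(s_5, k_1) = 0x78E8
s_7 = InvRound(s_6, k_0) = 0x46AA

0x46AA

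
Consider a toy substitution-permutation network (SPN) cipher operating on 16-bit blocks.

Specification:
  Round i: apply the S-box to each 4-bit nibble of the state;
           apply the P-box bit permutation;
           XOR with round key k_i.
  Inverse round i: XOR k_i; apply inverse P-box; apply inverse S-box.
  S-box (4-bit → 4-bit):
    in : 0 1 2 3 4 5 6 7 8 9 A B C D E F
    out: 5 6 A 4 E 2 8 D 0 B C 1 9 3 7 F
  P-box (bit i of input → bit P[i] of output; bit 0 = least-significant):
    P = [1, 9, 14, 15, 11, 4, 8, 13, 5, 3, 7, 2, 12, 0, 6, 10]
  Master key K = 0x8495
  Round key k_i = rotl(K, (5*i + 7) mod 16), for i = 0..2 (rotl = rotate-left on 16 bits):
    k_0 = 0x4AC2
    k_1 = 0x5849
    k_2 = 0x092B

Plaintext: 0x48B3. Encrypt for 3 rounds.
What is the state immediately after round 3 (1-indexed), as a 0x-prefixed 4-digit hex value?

0x1269

s_0 = plaintext = 0x48B3
s_1 = Round(s_0, k_0) = 0x0683
s_2 = Round(s_1, k_1) = 0x080D
s_3 = Round(s_2, k_2) = 0x1269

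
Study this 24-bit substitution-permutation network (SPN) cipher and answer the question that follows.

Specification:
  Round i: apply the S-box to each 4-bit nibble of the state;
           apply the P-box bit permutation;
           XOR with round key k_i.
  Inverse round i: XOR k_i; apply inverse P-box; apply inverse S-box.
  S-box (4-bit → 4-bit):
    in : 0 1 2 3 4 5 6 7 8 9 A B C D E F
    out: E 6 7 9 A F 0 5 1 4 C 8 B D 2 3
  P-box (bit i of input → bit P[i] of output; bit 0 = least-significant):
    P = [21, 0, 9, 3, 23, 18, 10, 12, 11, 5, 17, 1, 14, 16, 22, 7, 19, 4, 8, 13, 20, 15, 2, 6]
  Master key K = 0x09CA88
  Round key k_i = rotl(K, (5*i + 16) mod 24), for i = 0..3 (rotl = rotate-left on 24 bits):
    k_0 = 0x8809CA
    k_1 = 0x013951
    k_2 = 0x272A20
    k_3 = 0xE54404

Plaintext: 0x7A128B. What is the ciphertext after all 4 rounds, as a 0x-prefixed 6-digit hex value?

s_0 = plaintext = 0x7A128B
s_1 = Round(s_0, k_0) = 0x5B20E6
s_2 = Round(s_1, k_1) = 0x56D937
s_3 = Round(s_2, k_2) = 0xD5F8E4
s_4 = Round(s_3, k_3) = 0xF82D59

0xF82D59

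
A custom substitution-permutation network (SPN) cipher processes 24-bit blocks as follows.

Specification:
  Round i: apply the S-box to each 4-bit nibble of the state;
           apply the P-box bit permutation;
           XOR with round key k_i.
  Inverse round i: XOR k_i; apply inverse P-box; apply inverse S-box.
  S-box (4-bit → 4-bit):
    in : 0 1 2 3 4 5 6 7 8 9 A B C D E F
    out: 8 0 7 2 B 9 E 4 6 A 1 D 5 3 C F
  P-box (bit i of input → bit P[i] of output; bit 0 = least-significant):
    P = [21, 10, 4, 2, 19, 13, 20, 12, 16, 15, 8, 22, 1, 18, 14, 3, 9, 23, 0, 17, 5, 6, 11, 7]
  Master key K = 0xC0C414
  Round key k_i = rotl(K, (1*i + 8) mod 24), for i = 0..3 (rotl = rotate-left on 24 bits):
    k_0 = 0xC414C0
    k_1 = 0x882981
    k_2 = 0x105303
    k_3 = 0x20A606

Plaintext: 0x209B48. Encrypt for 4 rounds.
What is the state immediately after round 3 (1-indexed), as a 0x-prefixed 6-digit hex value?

s_0 = plaintext = 0x209B48
s_1 = Round(s_0, k_0) = 0x8B29B8
s_2 = Round(s_1, k_1) = 0xD6F7D2
s_3 = Round(s_2, k_2) = 0xBE3678
s_4 = Round(s_3, k_3) = 0x762BB7

0xBE3678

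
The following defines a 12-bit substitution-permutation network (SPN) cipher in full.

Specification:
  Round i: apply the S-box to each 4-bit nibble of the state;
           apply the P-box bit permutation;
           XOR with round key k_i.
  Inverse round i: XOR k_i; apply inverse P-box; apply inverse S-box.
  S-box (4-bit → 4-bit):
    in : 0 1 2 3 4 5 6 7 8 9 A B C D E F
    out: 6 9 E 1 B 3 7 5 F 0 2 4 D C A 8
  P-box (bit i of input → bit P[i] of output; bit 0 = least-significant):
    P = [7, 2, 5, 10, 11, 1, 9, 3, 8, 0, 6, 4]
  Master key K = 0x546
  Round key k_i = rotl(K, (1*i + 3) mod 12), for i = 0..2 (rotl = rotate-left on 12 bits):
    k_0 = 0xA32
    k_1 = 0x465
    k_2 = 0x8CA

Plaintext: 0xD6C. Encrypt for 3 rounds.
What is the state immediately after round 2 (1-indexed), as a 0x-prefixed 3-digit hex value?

0xF58

s_0 = plaintext = 0xD6C
s_1 = Round(s_0, k_0) = 0x4C0
s_2 = Round(s_1, k_1) = 0xF58
s_3 = Round(s_2, k_2) = 0x47C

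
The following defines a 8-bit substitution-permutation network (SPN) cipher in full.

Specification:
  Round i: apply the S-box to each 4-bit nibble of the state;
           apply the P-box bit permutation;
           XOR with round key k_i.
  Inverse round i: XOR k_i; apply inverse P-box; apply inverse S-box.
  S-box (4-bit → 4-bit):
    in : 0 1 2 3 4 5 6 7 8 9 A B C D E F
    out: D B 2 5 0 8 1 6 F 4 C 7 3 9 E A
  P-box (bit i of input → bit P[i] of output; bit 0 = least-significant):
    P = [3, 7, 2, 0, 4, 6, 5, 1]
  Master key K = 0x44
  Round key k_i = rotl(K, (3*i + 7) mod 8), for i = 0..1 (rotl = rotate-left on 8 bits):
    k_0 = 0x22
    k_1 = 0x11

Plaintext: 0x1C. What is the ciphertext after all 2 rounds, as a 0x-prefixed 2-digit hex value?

s_0 = plaintext = 0x1C
s_1 = Round(s_0, k_0) = 0xF8
s_2 = Round(s_1, k_1) = 0xDE

0xDE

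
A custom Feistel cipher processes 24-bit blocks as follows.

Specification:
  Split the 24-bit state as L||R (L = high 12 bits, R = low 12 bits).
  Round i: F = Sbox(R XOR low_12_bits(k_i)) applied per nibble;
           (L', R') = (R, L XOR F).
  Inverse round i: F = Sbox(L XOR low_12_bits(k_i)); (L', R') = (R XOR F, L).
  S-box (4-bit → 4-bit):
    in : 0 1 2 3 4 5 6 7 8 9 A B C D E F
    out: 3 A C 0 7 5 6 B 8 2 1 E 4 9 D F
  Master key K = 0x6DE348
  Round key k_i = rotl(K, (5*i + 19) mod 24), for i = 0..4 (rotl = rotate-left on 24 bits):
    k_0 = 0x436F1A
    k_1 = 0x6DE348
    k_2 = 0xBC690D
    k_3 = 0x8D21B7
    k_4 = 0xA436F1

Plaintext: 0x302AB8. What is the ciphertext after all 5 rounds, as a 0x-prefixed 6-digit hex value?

0x55C0D7

s_0 = plaintext = 0x302AB8
s_1 = Round(s_0, k_0) = 0xAB861E
s_2 = Round(s_1, k_1) = 0x61EFEE
s_3 = Round(s_2, k_2) = 0xFEE0CE
s_4 = Round(s_3, k_3) = 0x0CE55C
s_5 = Round(s_4, k_4) = 0x55C0D7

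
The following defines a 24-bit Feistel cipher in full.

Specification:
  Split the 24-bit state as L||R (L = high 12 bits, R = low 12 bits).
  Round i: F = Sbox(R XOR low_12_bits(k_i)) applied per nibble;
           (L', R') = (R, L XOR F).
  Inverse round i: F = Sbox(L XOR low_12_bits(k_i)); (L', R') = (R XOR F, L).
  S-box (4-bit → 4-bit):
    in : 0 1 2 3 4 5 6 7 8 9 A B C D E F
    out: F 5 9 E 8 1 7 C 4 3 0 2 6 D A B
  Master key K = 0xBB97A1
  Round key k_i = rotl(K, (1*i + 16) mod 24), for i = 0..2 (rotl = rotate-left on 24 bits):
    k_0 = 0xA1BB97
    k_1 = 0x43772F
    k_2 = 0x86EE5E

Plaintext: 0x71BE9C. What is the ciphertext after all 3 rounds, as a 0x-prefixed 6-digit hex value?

s_0 = plaintext = 0x71BE9C
s_1 = Round(s_0, k_0) = 0xE9C6E9
s_2 = Round(s_1, k_1) = 0x6E9BFB
s_3 = Round(s_2, k_2) = 0xBFB7E8

0xBFB7E8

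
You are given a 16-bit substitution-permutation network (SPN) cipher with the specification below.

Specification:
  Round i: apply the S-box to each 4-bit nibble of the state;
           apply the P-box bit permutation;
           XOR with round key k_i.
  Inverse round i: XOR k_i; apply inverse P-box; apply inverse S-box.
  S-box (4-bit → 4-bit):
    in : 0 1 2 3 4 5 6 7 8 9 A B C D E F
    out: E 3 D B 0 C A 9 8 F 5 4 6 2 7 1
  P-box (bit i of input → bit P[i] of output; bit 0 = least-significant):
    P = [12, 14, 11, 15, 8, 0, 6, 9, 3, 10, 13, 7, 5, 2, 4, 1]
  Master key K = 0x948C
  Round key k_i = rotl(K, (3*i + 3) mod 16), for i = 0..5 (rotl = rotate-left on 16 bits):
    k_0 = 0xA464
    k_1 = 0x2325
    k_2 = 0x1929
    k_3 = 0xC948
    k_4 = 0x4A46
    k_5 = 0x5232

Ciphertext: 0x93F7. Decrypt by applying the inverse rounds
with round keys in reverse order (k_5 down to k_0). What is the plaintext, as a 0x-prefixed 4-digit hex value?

s_0 = ciphertext = 0x93F7
s_1 = InvRound(s_0, k_5) = 0xD8E6
s_2 = InvRound(s_1, k_4) = 0xF887
s_3 = InvRound(s_2, k_3) = 0x62EF
s_4 = InvRound(s_3, k_2) = 0x652E
s_5 = InvRound(s_4, k_1) = 0x816D
s_6 = InvRound(s_5, k_0) = 0x4E14

0x4E14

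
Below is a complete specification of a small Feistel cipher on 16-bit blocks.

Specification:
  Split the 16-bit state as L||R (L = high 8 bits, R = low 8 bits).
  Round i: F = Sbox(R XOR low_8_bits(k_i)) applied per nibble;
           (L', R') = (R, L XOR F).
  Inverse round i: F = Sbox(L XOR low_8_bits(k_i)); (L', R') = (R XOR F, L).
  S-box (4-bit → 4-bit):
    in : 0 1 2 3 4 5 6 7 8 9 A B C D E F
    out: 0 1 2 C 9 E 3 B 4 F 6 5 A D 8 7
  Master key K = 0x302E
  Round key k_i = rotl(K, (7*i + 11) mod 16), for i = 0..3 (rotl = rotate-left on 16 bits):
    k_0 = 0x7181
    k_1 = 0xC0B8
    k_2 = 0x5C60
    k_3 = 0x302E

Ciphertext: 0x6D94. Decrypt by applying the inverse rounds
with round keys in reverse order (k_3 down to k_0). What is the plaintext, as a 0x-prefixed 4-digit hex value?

0x5D89

s_0 = ciphertext = 0x6D94
s_1 = InvRound(s_0, k_3) = 0x086D
s_2 = InvRound(s_1, k_2) = 0x5908
s_3 = InvRound(s_2, k_1) = 0x8959
s_4 = InvRound(s_3, k_0) = 0x5D89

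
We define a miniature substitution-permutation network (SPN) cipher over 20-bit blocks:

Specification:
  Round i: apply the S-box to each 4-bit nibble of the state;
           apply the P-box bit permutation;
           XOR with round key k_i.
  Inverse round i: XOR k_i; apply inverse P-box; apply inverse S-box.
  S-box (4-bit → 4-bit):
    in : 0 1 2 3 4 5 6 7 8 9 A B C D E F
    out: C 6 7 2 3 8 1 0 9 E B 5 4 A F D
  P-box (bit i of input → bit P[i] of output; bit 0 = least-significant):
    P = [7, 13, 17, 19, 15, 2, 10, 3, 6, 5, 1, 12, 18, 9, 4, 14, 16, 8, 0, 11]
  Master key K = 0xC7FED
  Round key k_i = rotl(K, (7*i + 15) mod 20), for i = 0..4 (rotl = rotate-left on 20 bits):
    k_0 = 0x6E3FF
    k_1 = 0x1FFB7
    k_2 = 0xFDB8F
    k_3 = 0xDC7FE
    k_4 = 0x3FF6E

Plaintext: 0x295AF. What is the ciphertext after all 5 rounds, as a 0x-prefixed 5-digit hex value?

0x0C5F9

s_0 = plaintext = 0x295AF
s_1 = Round(s_0, k_0) = 0xD3062
s_2 = Round(s_1, k_1) = 0x34435
s_3 = Round(s_2, k_2) = 0x3D8EB
s_4 = Round(s_3, k_3) = 0xF1032
s_5 = Round(s_4, k_4) = 0x0C5F9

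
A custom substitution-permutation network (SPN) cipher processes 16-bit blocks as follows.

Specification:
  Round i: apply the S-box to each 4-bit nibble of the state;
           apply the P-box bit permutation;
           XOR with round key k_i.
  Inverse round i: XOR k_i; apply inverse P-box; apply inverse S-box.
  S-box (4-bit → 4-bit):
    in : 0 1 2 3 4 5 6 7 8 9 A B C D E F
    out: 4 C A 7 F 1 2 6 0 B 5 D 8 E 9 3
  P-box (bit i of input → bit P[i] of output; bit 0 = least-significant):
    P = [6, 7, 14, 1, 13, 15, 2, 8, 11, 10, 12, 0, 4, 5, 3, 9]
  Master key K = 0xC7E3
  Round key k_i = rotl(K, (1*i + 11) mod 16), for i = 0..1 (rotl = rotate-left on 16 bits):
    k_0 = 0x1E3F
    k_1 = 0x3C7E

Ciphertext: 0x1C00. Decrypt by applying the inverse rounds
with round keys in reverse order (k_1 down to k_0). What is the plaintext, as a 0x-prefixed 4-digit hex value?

0xE256

s_0 = ciphertext = 0x1C00
s_1 = InvRound(s_0, k_1) = 0x38AE
s_2 = InvRound(s_1, k_0) = 0xE256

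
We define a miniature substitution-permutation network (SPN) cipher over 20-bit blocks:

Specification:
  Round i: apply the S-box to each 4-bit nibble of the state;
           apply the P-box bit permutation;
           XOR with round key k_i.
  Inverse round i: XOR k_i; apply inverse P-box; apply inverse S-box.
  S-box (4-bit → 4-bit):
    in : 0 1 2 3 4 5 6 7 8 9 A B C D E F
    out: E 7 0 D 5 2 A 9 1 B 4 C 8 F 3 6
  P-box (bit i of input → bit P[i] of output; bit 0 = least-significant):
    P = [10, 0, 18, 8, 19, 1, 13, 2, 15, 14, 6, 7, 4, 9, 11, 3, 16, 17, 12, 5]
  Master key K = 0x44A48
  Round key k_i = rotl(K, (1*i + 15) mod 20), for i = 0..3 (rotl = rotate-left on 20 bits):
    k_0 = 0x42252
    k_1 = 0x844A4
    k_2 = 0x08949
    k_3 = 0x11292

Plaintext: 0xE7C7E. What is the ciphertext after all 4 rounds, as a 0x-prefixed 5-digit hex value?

0x8BC38

s_0 = plaintext = 0xE7C7E
s_1 = Round(s_0, k_0) = 0xF26CF
s_2 = Round(s_1, k_1) = 0xE1421
s_3 = Round(s_2, k_2) = 0x70718
s_4 = Round(s_3, k_3) = 0x8BC38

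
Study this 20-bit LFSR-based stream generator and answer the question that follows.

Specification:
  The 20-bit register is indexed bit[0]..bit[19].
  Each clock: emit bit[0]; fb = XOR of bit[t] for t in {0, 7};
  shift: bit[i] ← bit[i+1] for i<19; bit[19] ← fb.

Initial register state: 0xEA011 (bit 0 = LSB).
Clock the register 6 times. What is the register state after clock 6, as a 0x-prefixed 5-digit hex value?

reg_0 = 0xEA011
clock 1: out=1, reg = 0xF5008
clock 2: out=0, reg = 0x7A804
clock 3: out=0, reg = 0x3D402
clock 4: out=0, reg = 0x1EA01
clock 5: out=1, reg = 0x8F500
clock 6: out=0, reg = 0x47A80

0x47A80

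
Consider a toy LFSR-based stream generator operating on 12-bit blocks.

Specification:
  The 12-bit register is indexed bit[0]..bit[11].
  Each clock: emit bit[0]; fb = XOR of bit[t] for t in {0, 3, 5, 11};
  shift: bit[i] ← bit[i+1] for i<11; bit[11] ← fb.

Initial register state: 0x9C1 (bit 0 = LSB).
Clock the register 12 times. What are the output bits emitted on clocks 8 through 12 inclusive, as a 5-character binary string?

reg_0 = 0x9C1
clock 1: out=1, reg = 0x4E0
clock 2: out=0, reg = 0xA70
clock 3: out=0, reg = 0x538
clock 4: out=0, reg = 0x29C
clock 5: out=0, reg = 0x94E
clock 6: out=0, reg = 0x4A7
clock 7: out=1, reg = 0x253
clock 8: out=1, reg = 0x929
clock 9: out=1, reg = 0x494
clock 10: out=0, reg = 0x24A
clock 11: out=0, reg = 0x925
clock 12: out=1, reg = 0xC92

11001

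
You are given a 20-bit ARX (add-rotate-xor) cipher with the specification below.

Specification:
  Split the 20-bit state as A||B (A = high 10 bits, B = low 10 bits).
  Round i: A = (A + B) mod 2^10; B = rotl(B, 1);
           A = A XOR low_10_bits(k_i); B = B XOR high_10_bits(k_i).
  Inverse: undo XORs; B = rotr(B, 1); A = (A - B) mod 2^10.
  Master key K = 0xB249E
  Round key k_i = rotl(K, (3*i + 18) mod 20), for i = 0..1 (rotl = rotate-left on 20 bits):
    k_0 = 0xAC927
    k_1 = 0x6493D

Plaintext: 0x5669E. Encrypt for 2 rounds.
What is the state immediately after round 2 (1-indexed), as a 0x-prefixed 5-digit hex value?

s_0 = plaintext = 0x5669E
s_1 = Round(s_0, k_0) = 0xB438F
s_2 = Round(s_1, k_1) = 0xD8A8D

0xD8A8D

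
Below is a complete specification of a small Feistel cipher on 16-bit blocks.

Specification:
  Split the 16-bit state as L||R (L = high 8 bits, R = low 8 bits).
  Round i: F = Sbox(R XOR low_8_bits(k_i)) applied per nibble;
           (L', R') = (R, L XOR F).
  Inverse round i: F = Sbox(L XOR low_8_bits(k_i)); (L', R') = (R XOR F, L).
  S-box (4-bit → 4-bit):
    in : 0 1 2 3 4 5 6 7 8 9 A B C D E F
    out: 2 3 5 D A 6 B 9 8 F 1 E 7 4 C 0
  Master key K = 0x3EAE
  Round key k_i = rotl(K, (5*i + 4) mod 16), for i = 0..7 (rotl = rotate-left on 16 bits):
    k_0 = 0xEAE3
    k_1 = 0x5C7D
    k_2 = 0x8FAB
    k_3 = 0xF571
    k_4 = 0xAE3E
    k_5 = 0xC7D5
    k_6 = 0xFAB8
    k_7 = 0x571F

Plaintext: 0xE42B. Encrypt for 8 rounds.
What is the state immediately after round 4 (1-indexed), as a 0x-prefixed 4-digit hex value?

s_0 = plaintext = 0xE42B
s_1 = Round(s_0, k_0) = 0x2B9C
s_2 = Round(s_1, k_1) = 0x9CE8
s_3 = Round(s_2, k_2) = 0xE831
s_4 = Round(s_3, k_3) = 0x314A
s_5 = Round(s_4, k_4) = 0x4AAB
s_6 = Round(s_5, k_5) = 0xABD6
s_7 = Round(s_6, k_6) = 0xD617
s_8 = Round(s_7, k_7) = 0x17FE

0x314A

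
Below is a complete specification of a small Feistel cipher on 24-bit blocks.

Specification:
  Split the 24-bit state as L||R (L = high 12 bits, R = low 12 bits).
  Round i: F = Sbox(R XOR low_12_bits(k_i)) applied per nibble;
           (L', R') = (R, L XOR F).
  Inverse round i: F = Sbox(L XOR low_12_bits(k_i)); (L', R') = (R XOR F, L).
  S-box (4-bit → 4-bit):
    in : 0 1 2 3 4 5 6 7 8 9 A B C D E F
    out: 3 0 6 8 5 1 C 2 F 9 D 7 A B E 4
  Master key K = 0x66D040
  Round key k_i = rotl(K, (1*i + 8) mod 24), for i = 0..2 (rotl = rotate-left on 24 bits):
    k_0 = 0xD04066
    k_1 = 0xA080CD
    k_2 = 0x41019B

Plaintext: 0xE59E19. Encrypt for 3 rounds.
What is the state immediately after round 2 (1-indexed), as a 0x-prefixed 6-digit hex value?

0x07DD6A

s_0 = plaintext = 0xE59E19
s_1 = Round(s_0, k_0) = 0xE1907D
s_2 = Round(s_1, k_1) = 0x07DD6A
s_3 = Round(s_2, k_2) = 0xD6AA3D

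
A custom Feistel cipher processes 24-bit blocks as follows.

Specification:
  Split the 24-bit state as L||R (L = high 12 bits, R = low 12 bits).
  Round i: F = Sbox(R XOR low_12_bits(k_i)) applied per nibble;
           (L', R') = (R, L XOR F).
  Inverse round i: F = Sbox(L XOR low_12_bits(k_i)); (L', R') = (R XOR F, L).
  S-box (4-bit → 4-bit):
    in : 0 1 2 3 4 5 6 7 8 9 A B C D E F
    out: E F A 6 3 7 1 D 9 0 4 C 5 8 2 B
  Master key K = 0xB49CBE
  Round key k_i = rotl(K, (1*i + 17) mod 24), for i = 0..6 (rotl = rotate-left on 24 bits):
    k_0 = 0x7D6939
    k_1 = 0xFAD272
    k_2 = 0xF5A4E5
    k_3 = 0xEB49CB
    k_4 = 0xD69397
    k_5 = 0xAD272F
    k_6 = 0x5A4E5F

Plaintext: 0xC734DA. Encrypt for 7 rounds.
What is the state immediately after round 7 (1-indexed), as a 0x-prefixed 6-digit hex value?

0xF0510D

s_0 = plaintext = 0xC734DA
s_1 = Round(s_0, k_0) = 0x4DA455
s_2 = Round(s_1, k_1) = 0x455577
s_3 = Round(s_2, k_2) = 0x577B5F
s_4 = Round(s_3, k_3) = 0xB5FF74
s_5 = Round(s_4, k_4) = 0xF74E79
s_6 = Round(s_5, k_5) = 0xE79F05
s_7 = Round(s_6, k_6) = 0xF0510D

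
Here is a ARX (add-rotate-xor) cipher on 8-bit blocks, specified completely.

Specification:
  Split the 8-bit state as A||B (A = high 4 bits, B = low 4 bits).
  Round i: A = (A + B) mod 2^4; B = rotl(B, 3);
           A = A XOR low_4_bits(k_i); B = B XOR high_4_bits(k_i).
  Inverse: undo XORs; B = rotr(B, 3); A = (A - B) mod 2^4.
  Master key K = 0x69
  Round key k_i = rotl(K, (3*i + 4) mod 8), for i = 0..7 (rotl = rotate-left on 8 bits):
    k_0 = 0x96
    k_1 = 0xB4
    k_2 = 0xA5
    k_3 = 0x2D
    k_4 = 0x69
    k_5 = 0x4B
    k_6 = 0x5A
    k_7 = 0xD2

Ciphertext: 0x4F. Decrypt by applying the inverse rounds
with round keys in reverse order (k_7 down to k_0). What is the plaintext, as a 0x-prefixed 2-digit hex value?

0x6F

s_0 = ciphertext = 0x4F
s_1 = InvRound(s_0, k_7) = 0x24
s_2 = InvRound(s_1, k_6) = 0x62
s_3 = InvRound(s_2, k_5) = 0x1C
s_4 = InvRound(s_3, k_4) = 0x35
s_5 = InvRound(s_4, k_3) = 0x0E
s_6 = InvRound(s_5, k_2) = 0xD8
s_7 = InvRound(s_6, k_1) = 0x36
s_8 = InvRound(s_7, k_0) = 0x6F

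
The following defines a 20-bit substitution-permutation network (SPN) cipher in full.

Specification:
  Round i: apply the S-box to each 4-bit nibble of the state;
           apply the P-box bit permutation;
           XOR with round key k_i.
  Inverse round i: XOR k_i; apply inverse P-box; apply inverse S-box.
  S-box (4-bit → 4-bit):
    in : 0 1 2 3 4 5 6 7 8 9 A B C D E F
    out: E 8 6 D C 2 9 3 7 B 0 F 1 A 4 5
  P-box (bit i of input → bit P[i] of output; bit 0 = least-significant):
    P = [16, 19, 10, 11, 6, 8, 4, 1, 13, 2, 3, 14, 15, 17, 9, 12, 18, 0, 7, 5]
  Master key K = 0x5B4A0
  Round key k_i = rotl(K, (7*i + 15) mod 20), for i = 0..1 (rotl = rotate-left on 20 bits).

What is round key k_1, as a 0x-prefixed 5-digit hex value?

0x6D281

K = 0x5B4A0
k_0 = rotl(K, (7*0+15) mod 20) = rotl(K, 15) = 0x02DA5
k_1 = rotl(K, (7*1+15) mod 20) = rotl(K, 2) = 0x6D281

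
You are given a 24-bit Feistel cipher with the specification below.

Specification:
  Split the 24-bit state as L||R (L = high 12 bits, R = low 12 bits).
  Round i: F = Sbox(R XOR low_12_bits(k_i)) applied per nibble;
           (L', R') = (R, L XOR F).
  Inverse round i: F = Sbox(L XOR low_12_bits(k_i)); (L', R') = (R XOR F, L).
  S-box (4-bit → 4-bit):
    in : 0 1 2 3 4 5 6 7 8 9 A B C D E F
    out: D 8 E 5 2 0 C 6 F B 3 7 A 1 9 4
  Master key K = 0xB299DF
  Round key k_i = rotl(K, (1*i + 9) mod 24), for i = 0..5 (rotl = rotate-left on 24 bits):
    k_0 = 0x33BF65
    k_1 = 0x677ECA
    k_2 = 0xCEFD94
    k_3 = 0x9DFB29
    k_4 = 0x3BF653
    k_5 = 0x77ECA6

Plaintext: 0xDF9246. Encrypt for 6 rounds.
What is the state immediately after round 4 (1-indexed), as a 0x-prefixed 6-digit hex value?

s_0 = plaintext = 0xDF9246
s_1 = Round(s_0, k_0) = 0x246C1C
s_2 = Round(s_1, k_1) = 0xC1CC5A
s_3 = Round(s_2, k_2) = 0xC5A4B5
s_4 = Round(s_3, k_3) = 0x4B58E0
s_5 = Round(s_4, k_4) = 0x8E0DC0
s_6 = Round(s_5, k_5) = 0xDC002C

0x4B58E0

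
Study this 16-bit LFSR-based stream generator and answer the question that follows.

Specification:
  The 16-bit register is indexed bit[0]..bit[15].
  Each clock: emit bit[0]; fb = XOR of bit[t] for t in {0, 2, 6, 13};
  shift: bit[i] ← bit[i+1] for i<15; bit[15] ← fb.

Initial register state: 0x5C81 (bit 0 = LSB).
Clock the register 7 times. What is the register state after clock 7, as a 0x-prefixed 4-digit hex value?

reg_0 = 0x5C81
clock 1: out=1, reg = 0xAE40
clock 2: out=0, reg = 0x5720
clock 3: out=0, reg = 0x2B90
clock 4: out=0, reg = 0x95C8
clock 5: out=0, reg = 0xCAE4
clock 6: out=0, reg = 0x6572
clock 7: out=0, reg = 0x32B9

0x32B9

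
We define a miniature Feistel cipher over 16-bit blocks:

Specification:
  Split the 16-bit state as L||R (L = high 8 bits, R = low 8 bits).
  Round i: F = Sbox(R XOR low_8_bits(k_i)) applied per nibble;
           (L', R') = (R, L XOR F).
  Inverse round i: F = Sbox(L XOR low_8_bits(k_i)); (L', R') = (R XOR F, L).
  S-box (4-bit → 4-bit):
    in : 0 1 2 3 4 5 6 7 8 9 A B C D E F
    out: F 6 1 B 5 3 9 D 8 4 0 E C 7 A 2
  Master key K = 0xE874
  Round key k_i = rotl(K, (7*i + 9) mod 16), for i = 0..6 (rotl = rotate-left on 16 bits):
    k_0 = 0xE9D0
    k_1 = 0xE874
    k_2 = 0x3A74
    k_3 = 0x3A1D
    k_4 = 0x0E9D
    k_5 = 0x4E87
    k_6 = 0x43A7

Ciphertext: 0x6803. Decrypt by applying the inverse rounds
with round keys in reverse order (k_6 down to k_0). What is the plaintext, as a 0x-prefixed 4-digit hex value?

0xEDBA

s_0 = ciphertext = 0x6803
s_1 = InvRound(s_0, k_6) = 0xC168
s_2 = InvRound(s_1, k_5) = 0x31C1
s_3 = InvRound(s_2, k_4) = 0xCD31
s_4 = InvRound(s_3, k_3) = 0x4ECD
s_5 = InvRound(s_4, k_2) = 0x7D4E
s_6 = InvRound(s_5, k_1) = 0xBA7D
s_7 = InvRound(s_6, k_0) = 0xEDBA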